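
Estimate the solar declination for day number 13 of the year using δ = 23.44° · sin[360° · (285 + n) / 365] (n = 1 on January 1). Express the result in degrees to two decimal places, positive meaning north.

-21.43°

360 × (285 + 13) / 365 = 293.918°; sin(293.918°) = -0.9141.
δ = 23.44 × -0.9141 = -21.427° ≈ -21.43°.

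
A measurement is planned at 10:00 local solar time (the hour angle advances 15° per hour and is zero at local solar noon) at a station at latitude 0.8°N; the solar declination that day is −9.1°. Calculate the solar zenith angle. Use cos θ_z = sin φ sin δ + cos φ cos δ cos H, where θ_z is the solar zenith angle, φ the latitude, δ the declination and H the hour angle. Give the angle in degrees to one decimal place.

31.5°

Hour angle H = 15° × (10 − 12) = -30.00°.
With φ = 0.8°, δ = -9.1°, H = -30.00°: sin φ sin δ = -0.0022, cos φ cos δ cos H = 0.8550, so cos θ_z = 0.8528.
θ_z = arccos(0.8528) = 31.48°.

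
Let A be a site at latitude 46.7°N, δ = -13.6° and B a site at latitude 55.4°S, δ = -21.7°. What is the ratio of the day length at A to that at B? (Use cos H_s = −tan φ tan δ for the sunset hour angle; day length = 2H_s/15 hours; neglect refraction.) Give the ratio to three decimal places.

0.600

A: H_s = arccos(−tan 46.7° · tan -13.6°) = 75.12°, so 2H_s/15 = 10.0160 h.
B: H_s = arccos(−tan -55.4° · tan -21.7°) = 125.23°, so 2H_s/15 = 16.6973 h.
Ratio A/B = 10.0160 / 16.6973 = 0.5999.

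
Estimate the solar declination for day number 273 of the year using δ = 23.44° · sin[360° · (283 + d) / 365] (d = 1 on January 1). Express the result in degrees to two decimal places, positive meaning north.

360 × (283 + 273) / 365 = 548.384°; sin(548.384°) = -0.1458.
δ = 23.44 × -0.1458 = -3.418° ≈ -3.42°.

-3.42°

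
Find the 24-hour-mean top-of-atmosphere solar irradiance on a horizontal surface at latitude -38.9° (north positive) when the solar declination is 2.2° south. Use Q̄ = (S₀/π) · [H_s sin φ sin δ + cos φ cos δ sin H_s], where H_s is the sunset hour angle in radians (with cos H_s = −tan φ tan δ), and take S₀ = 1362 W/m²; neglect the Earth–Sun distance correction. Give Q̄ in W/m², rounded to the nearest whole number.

cos H_s = −tan(-38.9°) · tan(-2.2°) = -0.0310, so H_s = arccos(-0.0310) = 91.78°. In radians, H_s = 1.6019.
H_s sin φ sin δ = 1.6019 × -0.6280 × -0.0384 = 0.0386.
cos φ cos δ sin H_s = 0.7782 × 0.9993 × 0.9995 = 0.7773.
Q̄ = (1362/π) × (0.0386 + 0.7773) = 433.54 × 0.8159 = 353.73 W/m².

354 W/m²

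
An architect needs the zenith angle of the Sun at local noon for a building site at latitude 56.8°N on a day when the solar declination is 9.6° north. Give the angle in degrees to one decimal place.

47.2°

At local solar noon the hour angle is zero, so the zenith angle is |φ − δ| = |56.8° − (9.6°)| = 47.2°.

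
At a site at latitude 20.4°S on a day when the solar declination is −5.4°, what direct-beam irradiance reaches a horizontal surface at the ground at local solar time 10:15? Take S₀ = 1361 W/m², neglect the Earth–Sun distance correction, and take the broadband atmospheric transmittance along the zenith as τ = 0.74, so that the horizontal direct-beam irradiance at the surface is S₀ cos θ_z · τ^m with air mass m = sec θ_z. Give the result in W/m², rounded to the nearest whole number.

837 W/m²

Hour angle H = 15° × (10.25 − 12) = -26.25°.
cos θ_z = sin(-20.4°) sin(-5.4°) + cos(-20.4°) cos(-5.4°) cos(-26.25°) = 0.0328 + 0.8369 = 0.8697.
Air mass m = 1/cos θ_z = 1/0.8697 = 1.150; τ^m = 0.74^1.150 = 0.7073.
Surface direct beam = 1361 × 0.8697 × 0.7073 = 837.20 W/m².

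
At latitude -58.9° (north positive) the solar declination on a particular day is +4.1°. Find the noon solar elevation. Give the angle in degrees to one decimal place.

At local solar noon the hour angle is zero, so the elevation is 90° − |φ − δ| = 90° − |-58.9° − (4.1°)| = 90° − 63.0° = 27.0°.

27.0°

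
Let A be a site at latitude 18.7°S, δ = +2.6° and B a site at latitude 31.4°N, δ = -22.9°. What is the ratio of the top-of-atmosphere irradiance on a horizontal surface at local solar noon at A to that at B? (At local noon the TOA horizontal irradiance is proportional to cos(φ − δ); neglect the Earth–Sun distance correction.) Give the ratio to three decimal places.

1.597

A: cos θ_z = cos(-18.7° − (2.6°)) = 0.9317.
B: cos θ_z = cos(31.4° − (-22.9°)) = 0.5835.
Ratio A/B = 0.9317 / 0.5835 = 1.5967.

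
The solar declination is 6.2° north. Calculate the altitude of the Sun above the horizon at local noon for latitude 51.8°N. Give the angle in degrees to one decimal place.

44.4°

At local solar noon the hour angle is zero, so the elevation is 90° − |φ − δ| = 90° − |51.8° − (6.2°)| = 90° − 45.6° = 44.4°.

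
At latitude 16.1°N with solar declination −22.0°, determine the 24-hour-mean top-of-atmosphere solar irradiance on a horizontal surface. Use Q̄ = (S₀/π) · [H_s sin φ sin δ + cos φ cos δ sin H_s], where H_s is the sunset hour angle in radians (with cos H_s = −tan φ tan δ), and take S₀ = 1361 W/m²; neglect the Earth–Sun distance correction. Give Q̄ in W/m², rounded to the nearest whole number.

318 W/m²

−tan φ tan δ = −(0.2886)(-0.4040) = 0.1166; H_s = arccos(0.1166) = 83.30°. In radians, H_s = 1.4539.
H_s sin φ sin δ = 1.4539 × 0.2773 × -0.3746 = -0.1510.
cos φ cos δ sin H_s = 0.9608 × 0.9272 × 0.9932 = 0.8848.
Q̄ = (1361/π) × (-0.1510 + 0.8848) = 433.22 × 0.7338 = 317.90 W/m².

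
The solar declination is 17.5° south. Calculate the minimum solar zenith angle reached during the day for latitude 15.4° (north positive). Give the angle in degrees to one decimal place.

32.9°

At local solar noon the hour angle is zero, so the zenith angle is |φ − δ| = |15.4° − (-17.5°)| = 32.9°.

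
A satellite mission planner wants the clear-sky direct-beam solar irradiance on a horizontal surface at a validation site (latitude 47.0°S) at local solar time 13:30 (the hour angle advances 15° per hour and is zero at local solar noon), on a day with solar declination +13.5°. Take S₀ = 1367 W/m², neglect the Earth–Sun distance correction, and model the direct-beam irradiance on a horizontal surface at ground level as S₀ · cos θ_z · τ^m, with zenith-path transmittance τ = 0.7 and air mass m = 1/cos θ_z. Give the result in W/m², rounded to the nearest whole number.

270 W/m²

Hour angle H = 15° × (13.5 − 12) = 22.50°.
With φ = -47.0°, δ = 13.5°, H = 22.50°: sin φ sin δ = -0.1707, cos φ cos δ cos H = 0.6127, so cos θ_z = 0.4420.
Air mass m = 1/cos θ_z = 1/0.4420 = 2.262; τ^m = 0.7^2.262 = 0.4463.
Surface direct beam = 1367 × 0.4420 × 0.4463 = 269.66 W/m².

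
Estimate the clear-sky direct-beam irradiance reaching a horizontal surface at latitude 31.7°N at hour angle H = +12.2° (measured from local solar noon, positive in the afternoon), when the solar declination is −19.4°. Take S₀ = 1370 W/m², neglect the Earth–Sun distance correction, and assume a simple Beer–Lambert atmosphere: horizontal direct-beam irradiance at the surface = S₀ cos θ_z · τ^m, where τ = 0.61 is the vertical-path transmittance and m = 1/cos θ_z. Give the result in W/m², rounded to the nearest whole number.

cos θ_z = sin φ sin δ + cos φ cos δ cos H = (0.5255)(-0.3322) + (0.8508)(0.9432)(0.9774) = 0.6098.
Air mass m = 1/cos θ_z = 1/0.6098 = 1.640; τ^m = 0.61^1.640 = 0.4446.
Surface direct beam = 1370 × 0.6098 × 0.4446 = 371.43 W/m².

371 W/m²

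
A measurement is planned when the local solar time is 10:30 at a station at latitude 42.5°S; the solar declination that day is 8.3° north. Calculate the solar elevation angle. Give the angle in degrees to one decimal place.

Hour angle H = 15° × (10.5 − 12) = -22.50°.
cos θ_z = sin φ sin δ + cos φ cos δ cos H = (-0.6756)(0.1444) + (0.7373)(0.9895)(0.9239) = 0.5765.
θ_z = arccos(0.5765) = 54.80°, so the elevation is 90° − 54.80° = 35.20°.

35.2°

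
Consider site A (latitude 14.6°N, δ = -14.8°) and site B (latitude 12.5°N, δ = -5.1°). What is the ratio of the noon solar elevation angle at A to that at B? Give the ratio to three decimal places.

A: 90° − |14.6 − (-14.8)| = 60.60°.
B: 90° − |12.5 − (-5.1)| = 72.40°.
Ratio A/B = 60.6000 / 72.4000 = 0.8370.

0.837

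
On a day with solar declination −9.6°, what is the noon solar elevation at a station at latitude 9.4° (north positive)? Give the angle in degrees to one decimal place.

71.0°

At local solar noon the hour angle is zero, so the elevation is 90° − |φ − δ| = 90° − |9.4° − (-9.6°)| = 90° − 19.0° = 71.0°.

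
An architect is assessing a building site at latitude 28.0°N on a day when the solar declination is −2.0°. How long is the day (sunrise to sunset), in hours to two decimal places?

11.86 hours

cos H_s = −tan(28.0°) · tan(-2.0°) = 0.0186, so H_s = arccos(0.0186) = 88.93°.
Day length = 2 H_s / 15° h⁻¹ = 177.86° / 15 = 11.857 h.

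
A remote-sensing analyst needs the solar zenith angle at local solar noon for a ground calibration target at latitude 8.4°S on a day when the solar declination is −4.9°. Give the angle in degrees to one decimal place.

At local solar noon the hour angle is zero, so the zenith angle is |φ − δ| = |-8.4° − (-4.9°)| = 3.5°.

3.5°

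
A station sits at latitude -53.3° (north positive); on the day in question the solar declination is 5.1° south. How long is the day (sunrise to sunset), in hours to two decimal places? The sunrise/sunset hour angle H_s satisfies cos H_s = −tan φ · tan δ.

The sunset hour angle satisfies cos H_s = −tan φ tan δ = -0.1197, giving H_s = 96.87°.
Day length = 2 H_s / 15° h⁻¹ = 193.74° / 15 = 12.916 h.

12.92 hours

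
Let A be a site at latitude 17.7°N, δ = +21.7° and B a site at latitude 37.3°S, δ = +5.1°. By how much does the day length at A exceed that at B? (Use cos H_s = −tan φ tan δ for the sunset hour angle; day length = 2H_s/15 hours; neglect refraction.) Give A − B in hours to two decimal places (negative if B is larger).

+1.49 h

A: H_s = arccos(−tan 17.7° · tan 21.7°) = 97.30°, so 2H_s/15 = 12.9733 h.
B: H_s = arccos(−tan -37.3° · tan 5.1°) = 86.10°, so 2H_s/15 = 11.4800 h.
A − B = 12.9733 − 11.4800 = 1.4933 h.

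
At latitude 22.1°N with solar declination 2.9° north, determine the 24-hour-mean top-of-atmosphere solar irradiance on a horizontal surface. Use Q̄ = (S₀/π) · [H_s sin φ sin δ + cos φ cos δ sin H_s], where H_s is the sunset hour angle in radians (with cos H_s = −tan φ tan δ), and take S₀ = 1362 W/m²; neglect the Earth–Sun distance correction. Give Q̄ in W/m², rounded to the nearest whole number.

414 W/m²

−tan φ tan δ = −(0.4061)(0.0507) = -0.0206; H_s = arccos(-0.0206) = 91.18°. In radians, H_s = 1.5914.
H_s sin φ sin δ = 1.5914 × 0.3762 × 0.0506 = 0.0303.
cos φ cos δ sin H_s = 0.9265 × 0.9987 × 0.9998 = 0.9251.
Q̄ = (1362/π) × (0.0303 + 0.9251) = 433.54 × 0.9554 = 414.20 W/m².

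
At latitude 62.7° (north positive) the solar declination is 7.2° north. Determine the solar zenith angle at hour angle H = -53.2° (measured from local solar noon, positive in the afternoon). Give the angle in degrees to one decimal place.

cos θ_z = sin(62.7°) sin(7.2°) + cos(62.7°) cos(7.2°) cos(-53.20°) = 0.1114 + 0.2726 = 0.3840.
θ_z = arccos(0.3840) = 67.42°.

67.4°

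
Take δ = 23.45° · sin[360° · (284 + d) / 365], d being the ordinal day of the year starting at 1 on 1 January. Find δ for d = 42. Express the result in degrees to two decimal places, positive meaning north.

360 × (284 + 42) / 365 = 321.534°; sin(321.534°) = -0.6221.
δ = 23.45 × -0.6221 = -14.588° ≈ -14.59°.

-14.59°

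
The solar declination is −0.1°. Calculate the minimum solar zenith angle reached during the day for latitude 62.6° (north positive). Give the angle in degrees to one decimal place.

At local solar noon the hour angle is zero, so the zenith angle is |φ − δ| = |62.6° − (-0.1°)| = 62.7°.

62.7°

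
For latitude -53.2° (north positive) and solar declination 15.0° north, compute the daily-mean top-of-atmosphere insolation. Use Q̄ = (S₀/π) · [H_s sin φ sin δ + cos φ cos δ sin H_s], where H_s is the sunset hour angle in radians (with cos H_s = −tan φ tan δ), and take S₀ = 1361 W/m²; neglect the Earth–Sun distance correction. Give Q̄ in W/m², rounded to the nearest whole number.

126 W/m²

−tan φ tan δ = −(-1.3367)(0.2679) = 0.3581; H_s = arccos(0.3581) = 69.02°. In radians, H_s = 1.2046.
H_s sin φ sin δ = 1.2046 × -0.8007 × 0.2588 = -0.2496.
cos φ cos δ sin H_s = 0.5990 × 0.9659 × 0.9337 = 0.5402.
Q̄ = (1361/π) × (-0.2496 + 0.5402) = 433.22 × 0.2906 = 125.89 W/m².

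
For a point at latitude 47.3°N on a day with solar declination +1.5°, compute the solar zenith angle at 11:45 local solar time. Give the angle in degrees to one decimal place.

45.9°

Hour angle H = 15° × (11.75 − 12) = -3.75°.
cos θ_z = sin(47.3°) sin(1.5°) + cos(47.3°) cos(1.5°) cos(-3.75°) = 0.0192 + 0.6765 = 0.6957.
θ_z = arccos(0.6957) = 45.92°.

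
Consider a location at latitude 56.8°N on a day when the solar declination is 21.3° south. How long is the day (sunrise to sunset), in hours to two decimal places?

The sunset hour angle satisfies cos H_s = −tan φ tan δ = 0.5958, giving H_s = 53.43°.
Day length = 2 H_s / 15° h⁻¹ = 106.86° / 15 = 7.124 h.

7.12 hours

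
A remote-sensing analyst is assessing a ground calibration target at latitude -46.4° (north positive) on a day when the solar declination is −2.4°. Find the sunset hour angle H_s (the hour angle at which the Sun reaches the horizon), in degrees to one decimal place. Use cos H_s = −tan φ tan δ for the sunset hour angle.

92.5°

−tan φ tan δ = −(-1.0501)(-0.0419) = -0.0440; H_s = arccos(-0.0440) = 92.52°.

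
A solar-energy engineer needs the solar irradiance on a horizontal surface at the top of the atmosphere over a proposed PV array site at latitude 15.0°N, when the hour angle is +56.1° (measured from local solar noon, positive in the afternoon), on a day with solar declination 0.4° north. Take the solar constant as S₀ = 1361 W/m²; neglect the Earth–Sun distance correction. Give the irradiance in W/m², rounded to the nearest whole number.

cos θ_z = sin(15.0°) sin(0.4°) + cos(15.0°) cos(0.4°) cos(56.10°) = 0.0018 + 0.5387 = 0.5405.
Top-of-atmosphere irradiance = S₀ cos θ_z = 1361 × 0.5405 = 735.62 W/m².

736 W/m²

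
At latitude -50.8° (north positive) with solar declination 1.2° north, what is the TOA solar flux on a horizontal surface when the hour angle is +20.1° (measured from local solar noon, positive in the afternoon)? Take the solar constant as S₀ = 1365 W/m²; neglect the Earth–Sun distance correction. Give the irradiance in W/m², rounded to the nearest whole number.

With φ = -50.8°, δ = 1.2°, H = 20.10°: sin φ sin δ = -0.0162, cos φ cos δ cos H = 0.5934, so cos θ_z = 0.5772.
Top-of-atmosphere irradiance = S₀ cos θ_z = 1365 × 0.5772 = 787.88 W/m².

788 W/m²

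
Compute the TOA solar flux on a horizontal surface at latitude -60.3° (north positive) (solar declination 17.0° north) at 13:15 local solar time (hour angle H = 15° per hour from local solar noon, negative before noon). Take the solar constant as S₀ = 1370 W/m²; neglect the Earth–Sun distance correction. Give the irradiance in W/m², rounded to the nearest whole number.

Hour angle H = 15° × (13.25 − 12) = 18.75°.
cos θ_z = sin φ sin δ + cos φ cos δ cos H = (-0.8686)(0.2924) + (0.4955)(0.9563)(0.9469) = 0.1947.
Top-of-atmosphere irradiance = S₀ cos θ_z = 1370 × 0.1947 = 266.74 W/m².

267 W/m²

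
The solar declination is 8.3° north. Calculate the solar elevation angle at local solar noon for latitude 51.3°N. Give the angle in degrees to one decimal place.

47.0°

At local solar noon the hour angle is zero, so the elevation is 90° − |φ − δ| = 90° − |51.3° − (8.3°)| = 90° − 43.0° = 47.0°.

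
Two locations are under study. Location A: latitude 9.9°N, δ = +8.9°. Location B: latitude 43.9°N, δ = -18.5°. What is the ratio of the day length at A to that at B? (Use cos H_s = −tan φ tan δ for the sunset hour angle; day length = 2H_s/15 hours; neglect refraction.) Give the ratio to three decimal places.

A: H_s = arccos(−tan 9.9° · tan 8.9°) = 91.57°, so 2H_s/15 = 12.2093 h.
B: H_s = arccos(−tan 43.9° · tan -18.5°) = 71.22°, so 2H_s/15 = 9.4960 h.
Ratio A/B = 12.2093 / 9.4960 = 1.2857.

1.286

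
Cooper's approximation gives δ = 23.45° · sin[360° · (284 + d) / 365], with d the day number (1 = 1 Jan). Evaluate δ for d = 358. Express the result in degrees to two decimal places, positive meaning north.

-23.41°

360 × (284 + 358) / 365 = 633.205°; sin(633.205°) = -0.9984.
δ = 23.45 × -0.9984 = -23.412° ≈ -23.41°.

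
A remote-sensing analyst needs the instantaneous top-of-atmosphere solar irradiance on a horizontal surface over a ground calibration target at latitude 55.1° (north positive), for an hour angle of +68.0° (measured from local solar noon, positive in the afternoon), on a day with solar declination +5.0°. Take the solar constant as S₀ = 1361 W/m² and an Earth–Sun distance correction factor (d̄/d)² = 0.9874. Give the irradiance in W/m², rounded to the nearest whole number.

cos θ_z = sin φ sin δ + cos φ cos δ cos H = (0.8202)(0.0872) + (0.5721)(0.9962)(0.3746) = 0.2850.
Top-of-atmosphere irradiance = S₀ (d̄/d)² cos θ_z = 1361 × 0.9874 × 0.2850 = 383.00 W/m².

383 W/m²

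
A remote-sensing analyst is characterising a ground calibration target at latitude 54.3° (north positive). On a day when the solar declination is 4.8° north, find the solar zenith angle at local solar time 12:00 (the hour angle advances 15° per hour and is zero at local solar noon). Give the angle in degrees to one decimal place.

Hour angle H = 15° × (12 − 12) = 0.00°.
cos θ_z = sin φ sin δ + cos φ cos δ cos H = (0.8121)(0.0837) + (0.5835)(0.9965)(1.0000) = 0.6494.
θ_z = arccos(0.6494) = 49.50°.

49.5°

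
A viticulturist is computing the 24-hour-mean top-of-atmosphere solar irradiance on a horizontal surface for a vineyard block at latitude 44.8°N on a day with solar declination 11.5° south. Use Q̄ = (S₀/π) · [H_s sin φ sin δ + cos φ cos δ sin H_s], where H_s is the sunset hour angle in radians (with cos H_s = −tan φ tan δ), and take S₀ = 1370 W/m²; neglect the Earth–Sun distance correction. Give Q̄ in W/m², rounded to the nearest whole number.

213 W/m²

cos H_s = −tan(44.8°) · tan(-11.5°) = 0.2020, so H_s = arccos(0.2020) = 78.35°. In radians, H_s = 1.3675.
H_s sin φ sin δ = 1.3675 × 0.7046 × -0.1994 = -0.1921.
cos φ cos δ sin H_s = 0.7096 × 0.9799 × 0.9794 = 0.6810.
Q̄ = (1370/π) × (-0.1921 + 0.6810) = 436.08 × 0.4889 = 213.20 W/m².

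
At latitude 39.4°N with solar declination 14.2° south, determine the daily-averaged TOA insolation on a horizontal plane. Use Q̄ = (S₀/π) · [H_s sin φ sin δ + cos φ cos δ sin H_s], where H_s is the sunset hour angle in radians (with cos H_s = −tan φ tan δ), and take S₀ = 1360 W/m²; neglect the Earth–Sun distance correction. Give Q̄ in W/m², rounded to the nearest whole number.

−tan φ tan δ = −(0.8214)(-0.2530) = 0.2078; H_s = arccos(0.2078) = 78.01°. In radians, H_s = 1.3615.
H_s sin φ sin δ = 1.3615 × 0.6347 × -0.2453 = -0.2120.
cos φ cos δ sin H_s = 0.7727 × 0.9694 × 0.9782 = 0.7327.
Q̄ = (1360/π) × (-0.2120 + 0.7327) = 432.90 × 0.5207 = 225.41 W/m².

225 W/m²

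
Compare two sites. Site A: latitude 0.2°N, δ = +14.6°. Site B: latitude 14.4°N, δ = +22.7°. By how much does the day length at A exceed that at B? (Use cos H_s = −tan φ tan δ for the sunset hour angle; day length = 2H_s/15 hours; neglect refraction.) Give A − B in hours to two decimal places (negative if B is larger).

A: H_s = arccos(−tan 0.2° · tan 14.6°) = 90.05°, so 2H_s/15 = 12.0067 h.
B: H_s = arccos(−tan 14.4° · tan 22.7°) = 96.17°, so 2H_s/15 = 12.8227 h.
A − B = 12.0067 − 12.8227 = -0.8160 h.

-0.82 h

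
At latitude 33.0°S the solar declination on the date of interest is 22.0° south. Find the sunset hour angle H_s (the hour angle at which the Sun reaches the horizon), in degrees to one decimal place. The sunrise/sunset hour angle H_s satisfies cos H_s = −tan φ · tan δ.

105.2°

cos H_s = −tan(-33.0°) · tan(-22.0°) = -0.2624, so H_s = arccos(-0.2624) = 105.21°.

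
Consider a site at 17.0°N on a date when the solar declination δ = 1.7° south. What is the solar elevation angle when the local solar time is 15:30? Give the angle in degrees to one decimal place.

35.0°

Hour angle H = 15° × (15.5 − 12) = 52.50°.
cos θ_z = sin φ sin δ + cos φ cos δ cos H = (0.2924)(-0.0297) + (0.9563)(0.9996)(0.6088) = 0.5733.
θ_z = arccos(0.5733) = 55.02°, so the elevation is 90° − 55.02° = 34.98°.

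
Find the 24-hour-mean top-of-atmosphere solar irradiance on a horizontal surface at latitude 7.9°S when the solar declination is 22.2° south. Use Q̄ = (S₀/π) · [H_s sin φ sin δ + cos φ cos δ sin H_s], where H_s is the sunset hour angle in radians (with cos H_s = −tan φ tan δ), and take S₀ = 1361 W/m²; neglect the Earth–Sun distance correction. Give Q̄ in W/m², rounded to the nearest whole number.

433 W/m²

The sunset hour angle satisfies cos H_s = −tan φ tan δ = -0.0566, giving H_s = 93.24°. In radians, H_s = 1.6273.
H_s sin φ sin δ = 1.6273 × -0.1374 × -0.3778 = 0.0845.
cos φ cos δ sin H_s = 0.9905 × 0.9259 × 0.9984 = 0.9156.
Q̄ = (1361/π) × (0.0845 + 0.9156) = 433.22 × 1.0001 = 433.26 W/m².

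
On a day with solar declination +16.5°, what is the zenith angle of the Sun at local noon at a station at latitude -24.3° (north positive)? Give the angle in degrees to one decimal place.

40.8°

At local solar noon the hour angle is zero, so the zenith angle is |φ − δ| = |-24.3° − (16.5°)| = 40.8°.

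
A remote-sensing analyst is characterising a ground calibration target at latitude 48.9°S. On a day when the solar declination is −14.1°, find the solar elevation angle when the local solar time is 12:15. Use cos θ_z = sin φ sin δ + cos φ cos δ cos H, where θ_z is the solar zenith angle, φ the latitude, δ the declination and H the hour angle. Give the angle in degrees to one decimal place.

Hour angle H = 15° × (12.25 − 12) = 3.75°.
cos θ_z = sin φ sin δ + cos φ cos δ cos H = (-0.7536)(-0.2436) + (0.6574)(0.9699)(0.9979) = 0.8199.
θ_z = arccos(0.8199) = 34.93°, so the elevation is 90° − 34.93° = 55.07°.

55.1°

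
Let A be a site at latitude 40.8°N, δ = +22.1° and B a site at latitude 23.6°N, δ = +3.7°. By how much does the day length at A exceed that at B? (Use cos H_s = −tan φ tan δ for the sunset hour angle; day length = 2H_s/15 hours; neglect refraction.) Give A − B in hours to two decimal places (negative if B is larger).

+2.52 h

A: H_s = arccos(−tan 40.8° · tan 22.1°) = 110.52°, so 2H_s/15 = 14.7360 h.
B: H_s = arccos(−tan 23.6° · tan 3.7°) = 91.62°, so 2H_s/15 = 12.2160 h.
A − B = 14.7360 − 12.2160 = 2.5200 h.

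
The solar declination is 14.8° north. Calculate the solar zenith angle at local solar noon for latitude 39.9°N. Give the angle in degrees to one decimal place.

At local solar noon the hour angle is zero, so the zenith angle is |φ − δ| = |39.9° − (14.8°)| = 25.1°.

25.1°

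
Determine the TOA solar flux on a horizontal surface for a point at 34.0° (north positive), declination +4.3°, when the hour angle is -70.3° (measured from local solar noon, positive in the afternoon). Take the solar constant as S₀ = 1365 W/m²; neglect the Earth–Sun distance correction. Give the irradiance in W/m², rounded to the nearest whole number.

With φ = 34.0°, δ = 4.3°, H = -70.30°: sin φ sin δ = 0.0419, cos φ cos δ cos H = 0.2787, so cos θ_z = 0.3206.
Top-of-atmosphere irradiance = S₀ cos θ_z = 1365 × 0.3206 = 437.62 W/m².

438 W/m²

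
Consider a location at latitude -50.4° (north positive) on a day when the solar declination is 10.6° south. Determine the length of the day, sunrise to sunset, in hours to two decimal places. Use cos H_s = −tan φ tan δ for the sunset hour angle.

cos H_s = −tan(-50.4°) · tan(-10.6°) = -0.2262, so H_s = arccos(-0.2262) = 103.07°.
Day length = 2 H_s / 15° h⁻¹ = 206.14° / 15 = 13.743 h.

13.74 hours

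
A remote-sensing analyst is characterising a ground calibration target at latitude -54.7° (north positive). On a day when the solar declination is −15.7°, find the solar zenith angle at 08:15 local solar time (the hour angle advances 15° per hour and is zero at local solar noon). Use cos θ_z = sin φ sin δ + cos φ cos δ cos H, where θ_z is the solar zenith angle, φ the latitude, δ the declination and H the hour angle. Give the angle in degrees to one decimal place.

Hour angle H = 15° × (8.25 − 12) = -56.25°.
With φ = -54.7°, δ = -15.7°, H = -56.25°: sin φ sin δ = 0.2208, cos φ cos δ cos H = 0.3091, so cos θ_z = 0.5299.
θ_z = arccos(0.5299) = 58.00°.

58.0°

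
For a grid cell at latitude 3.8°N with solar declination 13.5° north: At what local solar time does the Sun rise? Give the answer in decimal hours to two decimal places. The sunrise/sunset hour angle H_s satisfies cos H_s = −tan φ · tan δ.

5.94 h

The sunset hour angle satisfies cos H_s = −tan φ tan δ = -0.0159, giving H_s = 90.91°.
Sunrise is at 12 − H_s/15 = 12 − 6.061 = 5.939 h local solar time.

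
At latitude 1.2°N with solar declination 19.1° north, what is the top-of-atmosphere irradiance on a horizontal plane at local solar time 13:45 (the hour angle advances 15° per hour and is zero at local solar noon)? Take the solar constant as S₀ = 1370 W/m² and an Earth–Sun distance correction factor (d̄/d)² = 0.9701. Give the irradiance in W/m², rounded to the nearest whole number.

1135 W/m²

Hour angle H = 15° × (13.75 − 12) = 26.25°.
With φ = 1.2°, δ = 19.1°, H = 26.25°: sin φ sin δ = 0.0069, cos φ cos δ cos H = 0.8473, so cos θ_z = 0.8542.
Top-of-atmosphere irradiance = S₀ (d̄/d)² cos θ_z = 1370 × 0.9701 × 0.8542 = 1135.26 W/m².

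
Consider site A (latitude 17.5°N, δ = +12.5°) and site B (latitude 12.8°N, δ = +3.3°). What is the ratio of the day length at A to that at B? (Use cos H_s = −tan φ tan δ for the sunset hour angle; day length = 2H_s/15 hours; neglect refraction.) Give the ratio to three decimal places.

1.036

A: H_s = arccos(−tan 17.5° · tan 12.5°) = 94.01°, so 2H_s/15 = 12.5347 h.
B: H_s = arccos(−tan 12.8° · tan 3.3°) = 90.75°, so 2H_s/15 = 12.1000 h.
Ratio A/B = 12.5347 / 12.1000 = 1.0359.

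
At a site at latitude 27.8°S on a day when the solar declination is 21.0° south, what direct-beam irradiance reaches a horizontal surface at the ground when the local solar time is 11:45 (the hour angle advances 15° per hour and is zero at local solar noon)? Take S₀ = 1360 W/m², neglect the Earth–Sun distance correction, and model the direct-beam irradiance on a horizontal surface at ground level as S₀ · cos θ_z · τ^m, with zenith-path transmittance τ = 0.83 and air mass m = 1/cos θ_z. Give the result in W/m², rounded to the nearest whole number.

1117 W/m²

Hour angle H = 15° × (11.75 − 12) = -3.75°.
cos θ_z = sin(-27.8°) sin(-21.0°) + cos(-27.8°) cos(-21.0°) cos(-3.75°) = 0.1671 + 0.8241 = 0.9912.
Air mass m = 1/cos θ_z = 1/0.9912 = 1.009; τ^m = 0.83^1.009 = 0.8286.
Surface direct beam = 1360 × 0.9912 × 0.8286 = 1116.98 W/m².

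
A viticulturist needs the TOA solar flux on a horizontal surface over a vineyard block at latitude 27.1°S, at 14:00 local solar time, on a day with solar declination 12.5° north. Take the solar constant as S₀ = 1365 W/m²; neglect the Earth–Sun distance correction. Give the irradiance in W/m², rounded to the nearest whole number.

893 W/m²

Hour angle H = 15° × (14 − 12) = 30.00°.
With φ = -27.1°, δ = 12.5°, H = 30.00°: sin φ sin δ = -0.0986, cos φ cos δ cos H = 0.7527, so cos θ_z = 0.6541.
Top-of-atmosphere irradiance = S₀ cos θ_z = 1365 × 0.6541 = 892.85 W/m².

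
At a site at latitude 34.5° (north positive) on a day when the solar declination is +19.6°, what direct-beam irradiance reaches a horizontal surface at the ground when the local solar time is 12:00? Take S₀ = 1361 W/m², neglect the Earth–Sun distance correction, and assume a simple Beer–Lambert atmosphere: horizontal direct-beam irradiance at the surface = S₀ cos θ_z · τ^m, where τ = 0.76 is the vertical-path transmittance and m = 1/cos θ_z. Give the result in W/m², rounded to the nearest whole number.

990 W/m²

Hour angle H = 15° × (12 − 12) = 0.00°.
With φ = 34.5°, δ = 19.6°, H = 0.00°: sin φ sin δ = 0.1900, cos φ cos δ cos H = 0.7764, so cos θ_z = 0.9664.
Air mass m = 1/cos θ_z = 1/0.9664 = 1.035; τ^m = 0.76^1.035 = 0.7527.
Surface direct beam = 1361 × 0.9664 × 0.7527 = 990.00 W/m².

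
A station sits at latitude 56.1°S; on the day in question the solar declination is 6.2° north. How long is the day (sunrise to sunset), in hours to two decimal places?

cos H_s = −tan(-56.1°) · tan(6.2°) = 0.1617, so H_s = arccos(0.1617) = 80.69°.
Day length = 2 H_s / 15° h⁻¹ = 161.38° / 15 = 10.759 h.

10.76 hours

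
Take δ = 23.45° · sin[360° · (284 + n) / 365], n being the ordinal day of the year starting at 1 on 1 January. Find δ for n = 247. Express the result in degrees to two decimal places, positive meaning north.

360 × (284 + 247) / 365 = 523.726°; sin(523.726°) = 0.2802.
δ = 23.45 × 0.2802 = 6.571° ≈ +6.57°.

+6.57°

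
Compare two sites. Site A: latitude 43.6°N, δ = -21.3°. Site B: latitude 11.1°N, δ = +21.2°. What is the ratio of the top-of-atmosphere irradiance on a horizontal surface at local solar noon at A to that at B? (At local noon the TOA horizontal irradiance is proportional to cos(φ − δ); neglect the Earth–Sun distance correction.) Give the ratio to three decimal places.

A: cos θ_z = cos(43.6° − (-21.3°)) = 0.4242.
B: cos θ_z = cos(11.1° − (21.2°)) = 0.9845.
Ratio A/B = 0.4242 / 0.9845 = 0.4309.

0.431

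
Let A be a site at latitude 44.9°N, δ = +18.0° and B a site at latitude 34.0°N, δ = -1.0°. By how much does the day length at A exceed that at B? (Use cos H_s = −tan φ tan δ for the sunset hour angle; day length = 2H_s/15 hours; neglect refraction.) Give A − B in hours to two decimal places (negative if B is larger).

+2.61 h

A: H_s = arccos(−tan 44.9° · tan 18.0°) = 108.89°, so 2H_s/15 = 14.5187 h.
B: H_s = arccos(−tan 34.0° · tan -1.0°) = 89.33°, so 2H_s/15 = 11.9107 h.
A − B = 14.5187 − 11.9107 = 2.6080 h.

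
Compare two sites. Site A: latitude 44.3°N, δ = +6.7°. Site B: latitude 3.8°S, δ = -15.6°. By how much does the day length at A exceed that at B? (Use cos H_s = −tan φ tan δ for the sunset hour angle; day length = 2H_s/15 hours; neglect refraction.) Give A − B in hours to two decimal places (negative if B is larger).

A: H_s = arccos(−tan 44.3° · tan 6.7°) = 96.58°, so 2H_s/15 = 12.8773 h.
B: H_s = arccos(−tan -3.8° · tan -15.6°) = 91.06°, so 2H_s/15 = 12.1413 h.
A − B = 12.8773 − 12.1413 = 0.7360 h.

+0.74 h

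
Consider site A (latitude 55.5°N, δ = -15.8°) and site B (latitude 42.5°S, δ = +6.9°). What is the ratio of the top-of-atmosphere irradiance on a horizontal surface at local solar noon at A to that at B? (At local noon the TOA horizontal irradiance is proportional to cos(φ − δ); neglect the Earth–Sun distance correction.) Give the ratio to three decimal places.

0.493

A: cos θ_z = cos(55.5° − (-15.8°)) = 0.3206.
B: cos θ_z = cos(-42.5° − (6.9°)) = 0.6508.
Ratio A/B = 0.3206 / 0.6508 = 0.4926.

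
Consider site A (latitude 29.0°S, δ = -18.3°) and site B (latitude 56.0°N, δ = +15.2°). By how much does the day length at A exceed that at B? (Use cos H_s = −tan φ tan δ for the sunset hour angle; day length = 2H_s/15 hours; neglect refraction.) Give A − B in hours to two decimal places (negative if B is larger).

-1.76 h

A: H_s = arccos(−tan -29.0° · tan -18.3°) = 100.56°, so 2H_s/15 = 13.4080 h.
B: H_s = arccos(−tan 56.0° · tan 15.2°) = 113.75°, so 2H_s/15 = 15.1667 h.
A − B = 13.4080 − 15.1667 = -1.7587 h.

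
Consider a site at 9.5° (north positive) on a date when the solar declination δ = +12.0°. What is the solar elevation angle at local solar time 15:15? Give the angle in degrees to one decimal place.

Hour angle H = 15° × (15.25 − 12) = 48.75°.
cos θ_z = sin(9.5°) sin(12.0°) + cos(9.5°) cos(12.0°) cos(48.75°) = 0.0343 + 0.6361 = 0.6704.
θ_z = arccos(0.6704) = 47.90°, so the elevation is 90° − 47.90° = 42.10°.

42.1°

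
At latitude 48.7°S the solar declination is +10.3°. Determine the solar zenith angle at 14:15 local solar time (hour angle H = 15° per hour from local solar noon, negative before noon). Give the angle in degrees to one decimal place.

66.1°

Hour angle H = 15° × (14.25 − 12) = 33.75°.
cos θ_z = sin φ sin δ + cos φ cos δ cos H = (-0.7513)(0.1788) + (0.6600)(0.9839)(0.8315) = 0.4056.
θ_z = arccos(0.4056) = 66.07°.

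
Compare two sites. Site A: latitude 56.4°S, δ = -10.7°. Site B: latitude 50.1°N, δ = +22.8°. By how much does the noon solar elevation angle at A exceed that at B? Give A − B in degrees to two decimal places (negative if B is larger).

-18.40°

A: 90° − |-56.4 − (-10.7)| = 44.30°.
B: 90° − |50.1 − (22.8)| = 62.70°.
A − B = 44.30 − 62.70 = -18.40°.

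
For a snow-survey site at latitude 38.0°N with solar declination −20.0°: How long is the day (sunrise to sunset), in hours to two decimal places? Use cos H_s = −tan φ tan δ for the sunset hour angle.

−tan φ tan δ = −(0.7813)(-0.3640) = 0.2844; H_s = arccos(0.2844) = 73.48°.
Day length = 2 H_s / 15° h⁻¹ = 146.96° / 15 = 9.797 h.

9.80 hours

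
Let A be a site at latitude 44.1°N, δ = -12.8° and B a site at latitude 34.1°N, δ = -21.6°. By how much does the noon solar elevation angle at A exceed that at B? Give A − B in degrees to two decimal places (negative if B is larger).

A: 90° − |44.1 − (-12.8)| = 33.10°.
B: 90° − |34.1 − (-21.6)| = 34.30°.
A − B = 33.10 − 34.30 = -1.20°.

-1.20°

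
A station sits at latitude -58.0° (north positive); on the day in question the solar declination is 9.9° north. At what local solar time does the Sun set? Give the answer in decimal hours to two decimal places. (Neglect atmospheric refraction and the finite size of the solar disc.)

16.92 h

cos H_s = −tan(-58.0°) · tan(9.9°) = 0.2793, so H_s = arccos(0.2793) = 73.78°.
Sunset is at 12 + H_s/15 = 12 + 4.919 = 16.919 h local solar time.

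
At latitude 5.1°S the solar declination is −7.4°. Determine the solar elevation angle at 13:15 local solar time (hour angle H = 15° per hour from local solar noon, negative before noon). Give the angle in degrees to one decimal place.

71.2°

Hour angle H = 15° × (13.25 − 12) = 18.75°.
cos θ_z = sin φ sin δ + cos φ cos δ cos H = (-0.0889)(-0.1288) + (0.9960)(0.9917)(0.9469) = 0.9467.
θ_z = arccos(0.9467) = 18.79°, so the elevation is 90° − 18.79° = 71.21°.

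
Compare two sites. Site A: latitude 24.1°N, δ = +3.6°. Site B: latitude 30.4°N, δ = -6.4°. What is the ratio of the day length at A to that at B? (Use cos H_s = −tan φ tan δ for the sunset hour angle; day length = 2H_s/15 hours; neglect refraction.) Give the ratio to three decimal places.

A: H_s = arccos(−tan 24.1° · tan 3.6°) = 91.61°, so 2H_s/15 = 12.2147 h.
B: H_s = arccos(−tan 30.4° · tan -6.4°) = 86.23°, so 2H_s/15 = 11.4973 h.
Ratio A/B = 12.2147 / 11.4973 = 1.0624.

1.062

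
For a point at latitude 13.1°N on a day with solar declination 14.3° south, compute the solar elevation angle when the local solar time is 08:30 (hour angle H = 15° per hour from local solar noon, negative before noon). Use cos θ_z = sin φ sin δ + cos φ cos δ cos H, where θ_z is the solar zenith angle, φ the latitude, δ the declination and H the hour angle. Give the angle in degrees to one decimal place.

31.2°

Hour angle H = 15° × (8.5 − 12) = -52.50°.
cos θ_z = sin(13.1°) sin(-14.3°) + cos(13.1°) cos(-14.3°) cos(-52.50°) = -0.0560 + 0.5745 = 0.5185.
θ_z = arccos(0.5185) = 58.77°, so the elevation is 90° − 58.77° = 31.23°.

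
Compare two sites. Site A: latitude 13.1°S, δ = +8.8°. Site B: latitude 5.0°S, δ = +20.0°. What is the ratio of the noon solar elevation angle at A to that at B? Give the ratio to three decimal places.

A: 90° − |-13.1 − (8.8)| = 68.10°.
B: 90° − |-5.0 − (20.0)| = 65.00°.
Ratio A/B = 68.1000 / 65.0000 = 1.0477.

1.048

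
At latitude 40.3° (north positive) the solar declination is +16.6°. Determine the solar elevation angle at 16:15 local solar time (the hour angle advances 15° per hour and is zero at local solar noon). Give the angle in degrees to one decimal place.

30.5°

Hour angle H = 15° × (16.25 − 12) = 63.75°.
cos θ_z = sin φ sin δ + cos φ cos δ cos H = (0.6468)(0.2857) + (0.7627)(0.9583)(0.4423) = 0.5081.
θ_z = arccos(0.5081) = 59.46°, so the elevation is 90° − 59.46° = 30.54°.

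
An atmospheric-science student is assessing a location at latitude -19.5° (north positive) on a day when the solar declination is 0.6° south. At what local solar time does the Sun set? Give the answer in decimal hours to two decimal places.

18.01 h

The sunset hour angle satisfies cos H_s = −tan φ tan δ = -0.0037, giving H_s = 90.21°.
Sunset is at 12 + H_s/15 = 12 + 6.014 = 18.014 h local solar time.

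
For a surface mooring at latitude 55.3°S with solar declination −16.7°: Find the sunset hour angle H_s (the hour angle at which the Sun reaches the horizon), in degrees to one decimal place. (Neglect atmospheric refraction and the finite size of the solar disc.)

115.7°

The sunset hour angle satisfies cos H_s = −tan φ tan δ = -0.4333, giving H_s = 115.68°.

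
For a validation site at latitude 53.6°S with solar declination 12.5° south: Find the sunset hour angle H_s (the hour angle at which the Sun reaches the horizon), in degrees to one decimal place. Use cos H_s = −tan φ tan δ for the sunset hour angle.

−tan φ tan δ = −(-1.3564)(-0.2217) = -0.3007; H_s = arccos(-0.3007) = 107.50°.

107.5°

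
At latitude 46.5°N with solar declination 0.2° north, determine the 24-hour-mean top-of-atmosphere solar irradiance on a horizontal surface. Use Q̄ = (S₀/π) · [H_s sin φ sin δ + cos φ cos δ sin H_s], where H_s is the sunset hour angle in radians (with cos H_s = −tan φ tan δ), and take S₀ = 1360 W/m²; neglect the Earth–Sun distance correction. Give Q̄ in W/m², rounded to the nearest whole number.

300 W/m²

cos H_s = −tan(46.5°) · tan(0.2°) = -0.0037, so H_s = arccos(-0.0037) = 90.21°. In radians, H_s = 1.5745.
H_s sin φ sin δ = 1.5745 × 0.7254 × 0.0035 = 0.0040.
cos φ cos δ sin H_s = 0.6884 × 1.0000 × 1.0000 = 0.6884.
Q̄ = (1360/π) × (0.0040 + 0.6884) = 432.90 × 0.6924 = 299.74 W/m².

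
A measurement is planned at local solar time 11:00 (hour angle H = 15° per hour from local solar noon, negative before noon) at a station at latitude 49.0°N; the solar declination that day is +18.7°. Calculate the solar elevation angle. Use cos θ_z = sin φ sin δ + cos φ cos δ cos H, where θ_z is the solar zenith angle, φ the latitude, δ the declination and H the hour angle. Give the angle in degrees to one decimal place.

57.4°

Hour angle H = 15° × (11 − 12) = -15.00°.
cos θ_z = sin φ sin δ + cos φ cos δ cos H = (0.7547)(0.3206) + (0.6561)(0.9472)(0.9659) = 0.8422.
θ_z = arccos(0.8422) = 32.63°, so the elevation is 90° − 32.63° = 57.37°.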